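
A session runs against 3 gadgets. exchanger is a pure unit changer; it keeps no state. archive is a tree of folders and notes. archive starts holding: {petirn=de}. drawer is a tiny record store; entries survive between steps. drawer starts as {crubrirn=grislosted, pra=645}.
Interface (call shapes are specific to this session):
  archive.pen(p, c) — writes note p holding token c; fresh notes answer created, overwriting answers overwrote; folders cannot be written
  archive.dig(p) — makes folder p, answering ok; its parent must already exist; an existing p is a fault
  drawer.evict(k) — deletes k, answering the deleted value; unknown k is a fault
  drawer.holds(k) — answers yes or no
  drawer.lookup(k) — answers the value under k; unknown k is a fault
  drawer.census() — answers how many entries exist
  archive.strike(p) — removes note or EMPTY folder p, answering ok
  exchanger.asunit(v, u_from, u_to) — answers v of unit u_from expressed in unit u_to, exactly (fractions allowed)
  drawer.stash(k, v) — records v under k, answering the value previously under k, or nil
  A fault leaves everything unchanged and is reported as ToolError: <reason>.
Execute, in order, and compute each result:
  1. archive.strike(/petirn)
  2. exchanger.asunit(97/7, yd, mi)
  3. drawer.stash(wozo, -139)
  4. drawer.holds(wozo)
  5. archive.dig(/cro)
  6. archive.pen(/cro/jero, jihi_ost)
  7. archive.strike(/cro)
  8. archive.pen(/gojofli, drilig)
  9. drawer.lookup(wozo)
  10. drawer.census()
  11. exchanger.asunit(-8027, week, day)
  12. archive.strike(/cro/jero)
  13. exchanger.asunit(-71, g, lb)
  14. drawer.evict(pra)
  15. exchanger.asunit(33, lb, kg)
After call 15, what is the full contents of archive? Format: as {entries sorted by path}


-- 1. archive.strike(p=/petirn) : ok
-- 2. exchanger.asunit(v=97/7, u_from=yd, u_to=mi) : 97/12320
-- 3. drawer.stash(k=wozo, v=-139) : nil
-- 4. drawer.holds(k=wozo) : yes
-- 5. archive.dig(p=/cro) : ok
-- 6. archive.pen(p=/cro/jero, c=jihi_ost) : created
-- 7. archive.strike(p=/cro) : ToolError: not empty
-- 8. archive.pen(p=/gojofli, c=drilig) : created
-- 9. drawer.lookup(k=wozo) : -139
-- 10. drawer.census() : 3
-- 11. exchanger.asunit(v=-8027, u_from=week, u_to=day) : -56189
-- 12. archive.strike(p=/cro/jero) : ok
-- 13. exchanger.asunit(v=-71, u_from=g, u_to=lb) : -7100000/45359237
-- 14. drawer.evict(k=pra) : 645
-- 15. exchanger.asunit(v=33, u_from=lb, u_to=kg) : 1496854821/100000000

Answer: {cro/, gojofli=drilig}


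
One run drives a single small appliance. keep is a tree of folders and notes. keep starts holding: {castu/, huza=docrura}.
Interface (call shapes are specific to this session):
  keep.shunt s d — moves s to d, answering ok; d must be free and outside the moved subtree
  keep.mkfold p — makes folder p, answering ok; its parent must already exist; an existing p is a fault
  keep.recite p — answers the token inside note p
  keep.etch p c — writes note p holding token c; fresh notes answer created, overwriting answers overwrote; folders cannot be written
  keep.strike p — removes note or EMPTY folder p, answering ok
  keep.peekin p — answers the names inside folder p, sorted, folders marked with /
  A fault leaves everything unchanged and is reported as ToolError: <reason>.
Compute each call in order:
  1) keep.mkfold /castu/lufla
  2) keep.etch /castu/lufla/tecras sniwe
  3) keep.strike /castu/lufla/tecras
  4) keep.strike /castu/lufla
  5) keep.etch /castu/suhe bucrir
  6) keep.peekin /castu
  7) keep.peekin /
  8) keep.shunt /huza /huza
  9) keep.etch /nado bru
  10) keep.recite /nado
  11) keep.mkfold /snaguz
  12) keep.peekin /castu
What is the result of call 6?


Answer: [suhe]

Derivation:
I use mkfold with p: /castu/lufla, and observe ok.
I use etch with p: /castu/lufla/tecras, c: sniwe, and observe created.
I use strike with p: /castu/lufla/tecras, and observe ok.
I invoke strike with p: /castu/lufla, which returns ok.
I use etch with p: /castu/suhe, c: bucrir, → created.
I call peekin with p: /castu, — result: [suhe].
Invoking peekin with p: /: [castu/, huza].
Using shunt with s: /huza, d: /huza, and observe ToolError: exists.
I run etch with p: /nado, c: bru, and get created.
Using recite with p: /nado, — result: bru.
Then mkfold with p: /snaguz, → ok.
Using peekin with p: /castu, → [suhe].


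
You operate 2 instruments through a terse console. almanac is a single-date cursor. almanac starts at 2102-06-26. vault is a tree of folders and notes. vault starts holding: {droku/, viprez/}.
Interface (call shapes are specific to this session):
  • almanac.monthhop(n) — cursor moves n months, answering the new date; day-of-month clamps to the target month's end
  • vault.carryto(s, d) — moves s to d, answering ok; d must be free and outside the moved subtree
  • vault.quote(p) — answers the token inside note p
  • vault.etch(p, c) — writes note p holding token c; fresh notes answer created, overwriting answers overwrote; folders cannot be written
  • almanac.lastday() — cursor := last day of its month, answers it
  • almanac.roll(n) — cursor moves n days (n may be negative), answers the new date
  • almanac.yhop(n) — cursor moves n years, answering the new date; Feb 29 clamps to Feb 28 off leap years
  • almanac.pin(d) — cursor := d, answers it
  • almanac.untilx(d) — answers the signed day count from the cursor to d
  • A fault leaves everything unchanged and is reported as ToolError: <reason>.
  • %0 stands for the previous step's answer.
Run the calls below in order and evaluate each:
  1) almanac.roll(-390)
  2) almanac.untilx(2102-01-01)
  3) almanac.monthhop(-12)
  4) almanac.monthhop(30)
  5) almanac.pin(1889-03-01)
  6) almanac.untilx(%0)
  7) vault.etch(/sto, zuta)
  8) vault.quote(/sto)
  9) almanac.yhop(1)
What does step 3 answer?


Answer: 2100-06-01

Derivation:
~$ almanac.roll n='-390'
:: 2101-06-01
~$ almanac.untilx d='2102-01-01'
:: 214
~$ almanac.monthhop n='-12'
:: 2100-06-01
~$ almanac.monthhop n='30'
:: 2102-12-01
~$ almanac.pin d='1889-03-01'
:: 1889-03-01
~$ almanac.untilx d='%0'
:: 0
~$ vault.etch p='/sto' c='zuta'
:: created
~$ vault.quote p='/sto'
:: zuta
~$ almanac.yhop n='1'
:: 1890-03-01


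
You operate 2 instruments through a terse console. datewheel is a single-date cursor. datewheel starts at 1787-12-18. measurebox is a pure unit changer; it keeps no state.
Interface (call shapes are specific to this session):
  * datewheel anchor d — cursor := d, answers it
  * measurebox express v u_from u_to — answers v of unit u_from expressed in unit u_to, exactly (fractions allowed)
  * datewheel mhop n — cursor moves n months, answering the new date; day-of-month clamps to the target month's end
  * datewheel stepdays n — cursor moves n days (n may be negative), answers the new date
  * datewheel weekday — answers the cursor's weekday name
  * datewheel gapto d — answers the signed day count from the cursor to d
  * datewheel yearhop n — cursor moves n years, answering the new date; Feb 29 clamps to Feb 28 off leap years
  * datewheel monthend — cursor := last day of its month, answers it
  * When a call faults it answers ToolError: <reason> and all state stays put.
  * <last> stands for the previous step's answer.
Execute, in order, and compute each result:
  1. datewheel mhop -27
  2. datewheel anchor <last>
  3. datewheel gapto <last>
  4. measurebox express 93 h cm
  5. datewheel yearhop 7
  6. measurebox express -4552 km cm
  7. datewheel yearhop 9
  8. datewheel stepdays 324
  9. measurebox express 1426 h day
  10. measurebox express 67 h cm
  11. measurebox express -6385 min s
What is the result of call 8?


Answer: 1802-08-08

Derivation:
Using datewheel mhop with n→-27, and observe 1785-09-18.
I call datewheel anchor with d→<last>, and get 1785-09-18.
I call datewheel gapto with d→<last>, which returns 0.
Next I call measurebox express with v→93, u_from→h, u_to→cm, which returns ToolError: incompatible units.
I try datewheel yearhop with n→7, — result: 1792-09-18.
I invoke measurebox express with v→-4552, u_from→km, u_to→cm, and get -455200000.
Now I run datewheel yearhop with n→9, and see 1801-09-18.
I call datewheel stepdays with n→324, → 1802-08-08.
I try measurebox express with v→1426, u_from→h, u_to→day, — result: 713/12.
Now I run measurebox express with v→67, u_from→h, u_to→cm: ToolError: incompatible units.
I use measurebox express with v→-6385, u_from→min, u_to→s, and see -383100.


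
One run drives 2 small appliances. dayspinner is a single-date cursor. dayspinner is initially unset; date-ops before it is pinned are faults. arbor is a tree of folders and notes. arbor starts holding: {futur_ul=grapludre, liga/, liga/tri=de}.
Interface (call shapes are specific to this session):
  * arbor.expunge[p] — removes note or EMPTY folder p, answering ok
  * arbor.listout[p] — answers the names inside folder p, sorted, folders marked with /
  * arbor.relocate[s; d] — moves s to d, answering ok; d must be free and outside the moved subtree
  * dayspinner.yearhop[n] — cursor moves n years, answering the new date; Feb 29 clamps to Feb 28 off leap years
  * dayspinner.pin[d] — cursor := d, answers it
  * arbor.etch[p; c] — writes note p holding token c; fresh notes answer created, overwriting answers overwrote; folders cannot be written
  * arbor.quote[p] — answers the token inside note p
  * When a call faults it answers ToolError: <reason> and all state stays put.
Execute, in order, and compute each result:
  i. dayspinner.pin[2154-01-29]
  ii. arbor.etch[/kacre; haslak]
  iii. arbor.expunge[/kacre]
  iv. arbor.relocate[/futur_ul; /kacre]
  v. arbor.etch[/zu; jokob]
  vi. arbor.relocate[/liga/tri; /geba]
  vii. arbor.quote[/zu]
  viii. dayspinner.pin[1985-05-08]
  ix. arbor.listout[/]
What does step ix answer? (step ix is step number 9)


>> pin(d=2154-01-29)
<< 2154-01-29
>> etch(p=/kacre, c=haslak)
<< created
>> expunge(p=/kacre)
<< ok
>> relocate(s=/futur_ul, d=/kacre)
<< ok
>> etch(p=/zu, c=jokob)
<< created
>> relocate(s=/liga/tri, d=/geba)
<< ok
>> quote(p=/zu)
<< jokob
>> pin(d=1985-05-08)
<< 1985-05-08
>> listout(p=/)
<< [geba, kacre, liga/, zu]

Answer: [geba, kacre, liga/, zu]


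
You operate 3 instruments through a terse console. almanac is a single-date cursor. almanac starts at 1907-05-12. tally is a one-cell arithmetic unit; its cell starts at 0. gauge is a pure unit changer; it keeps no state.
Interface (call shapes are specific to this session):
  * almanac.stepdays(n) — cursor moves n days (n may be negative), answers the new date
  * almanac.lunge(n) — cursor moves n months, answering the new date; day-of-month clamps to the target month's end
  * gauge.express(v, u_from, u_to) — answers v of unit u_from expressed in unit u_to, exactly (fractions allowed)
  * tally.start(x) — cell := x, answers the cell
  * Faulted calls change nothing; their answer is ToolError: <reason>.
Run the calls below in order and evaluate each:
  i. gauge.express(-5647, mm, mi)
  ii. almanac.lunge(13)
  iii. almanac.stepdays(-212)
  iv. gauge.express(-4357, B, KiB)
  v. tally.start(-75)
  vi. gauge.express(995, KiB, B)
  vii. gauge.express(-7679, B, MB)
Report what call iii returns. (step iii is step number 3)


Step: gauge.express[v: -5647; u_from: mm; u_to: mi]
Result: -5647/1609344
Step: almanac.lunge[n: 13]
Result: 1908-06-12
Step: almanac.stepdays[n: -212]
Result: 1907-11-13
Step: gauge.express[v: -4357; u_from: B; u_to: KiB]
Result: -4357/1024
Step: tally.start[x: -75]
Result: -75
Step: gauge.express[v: 995; u_from: KiB; u_to: B]
Result: 1018880
Step: gauge.express[v: -7679; u_from: B; u_to: MB]
Result: -7679/1000000

Answer: 1907-11-13


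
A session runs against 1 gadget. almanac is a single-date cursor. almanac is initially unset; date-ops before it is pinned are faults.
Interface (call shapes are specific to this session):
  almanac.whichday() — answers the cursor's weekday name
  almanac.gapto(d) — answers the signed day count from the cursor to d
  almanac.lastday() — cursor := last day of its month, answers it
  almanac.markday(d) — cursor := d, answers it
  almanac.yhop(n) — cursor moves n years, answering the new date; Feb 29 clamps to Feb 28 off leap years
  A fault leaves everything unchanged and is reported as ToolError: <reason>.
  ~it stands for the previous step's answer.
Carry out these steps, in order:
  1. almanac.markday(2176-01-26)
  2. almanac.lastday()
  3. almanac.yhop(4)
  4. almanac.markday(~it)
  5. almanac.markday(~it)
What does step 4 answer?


Invoking markday on 2176-01-26, and observe 2176-01-26.
I run lastday, yielding 2176-01-31.
I use yhop on 4, and get 2180-01-31.
Next I call markday on ~it: 2180-01-31.
Using markday on ~it, which returns 2180-01-31.

Answer: 2180-01-31


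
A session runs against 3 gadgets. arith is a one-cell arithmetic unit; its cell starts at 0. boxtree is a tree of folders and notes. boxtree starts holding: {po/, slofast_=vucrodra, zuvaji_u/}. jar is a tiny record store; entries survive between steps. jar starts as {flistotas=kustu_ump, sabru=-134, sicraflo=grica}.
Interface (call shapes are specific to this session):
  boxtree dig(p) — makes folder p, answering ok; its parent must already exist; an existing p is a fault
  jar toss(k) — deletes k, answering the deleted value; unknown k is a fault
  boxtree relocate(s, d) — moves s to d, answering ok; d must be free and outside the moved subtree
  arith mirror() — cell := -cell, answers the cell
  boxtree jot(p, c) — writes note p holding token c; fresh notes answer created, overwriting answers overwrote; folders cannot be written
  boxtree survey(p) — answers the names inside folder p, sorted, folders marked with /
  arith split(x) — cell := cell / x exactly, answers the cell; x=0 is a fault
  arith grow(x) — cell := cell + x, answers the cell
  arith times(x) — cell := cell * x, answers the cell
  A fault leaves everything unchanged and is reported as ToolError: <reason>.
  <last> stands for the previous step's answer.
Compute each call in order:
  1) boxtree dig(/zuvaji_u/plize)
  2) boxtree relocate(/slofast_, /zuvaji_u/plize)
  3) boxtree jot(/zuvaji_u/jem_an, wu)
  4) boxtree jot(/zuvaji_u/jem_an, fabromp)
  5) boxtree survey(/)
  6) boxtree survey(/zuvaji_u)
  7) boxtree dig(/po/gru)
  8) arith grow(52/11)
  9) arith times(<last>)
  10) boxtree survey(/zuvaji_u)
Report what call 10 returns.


Answer: [jem_an, plize/]

Derivation:
Do: boxtree dig[p: /zuvaji_u/plize]
See: ok
Do: boxtree relocate[s: /slofast_; d: /zuvaji_u/plize]
See: ToolError: exists
Do: boxtree jot[p: /zuvaji_u/jem_an; c: wu]
See: created
Do: boxtree jot[p: /zuvaji_u/jem_an; c: fabromp]
See: overwrote
Do: boxtree survey[p: /]
See: [po/, slofast_, zuvaji_u/]
Do: boxtree survey[p: /zuvaji_u]
See: [jem_an, plize/]
Do: boxtree dig[p: /po/gru]
See: ok
Do: arith grow[x: 52/11]
See: 52/11
Do: arith times[x: <last>]
See: 2704/121
Do: boxtree survey[p: /zuvaji_u]
See: [jem_an, plize/]


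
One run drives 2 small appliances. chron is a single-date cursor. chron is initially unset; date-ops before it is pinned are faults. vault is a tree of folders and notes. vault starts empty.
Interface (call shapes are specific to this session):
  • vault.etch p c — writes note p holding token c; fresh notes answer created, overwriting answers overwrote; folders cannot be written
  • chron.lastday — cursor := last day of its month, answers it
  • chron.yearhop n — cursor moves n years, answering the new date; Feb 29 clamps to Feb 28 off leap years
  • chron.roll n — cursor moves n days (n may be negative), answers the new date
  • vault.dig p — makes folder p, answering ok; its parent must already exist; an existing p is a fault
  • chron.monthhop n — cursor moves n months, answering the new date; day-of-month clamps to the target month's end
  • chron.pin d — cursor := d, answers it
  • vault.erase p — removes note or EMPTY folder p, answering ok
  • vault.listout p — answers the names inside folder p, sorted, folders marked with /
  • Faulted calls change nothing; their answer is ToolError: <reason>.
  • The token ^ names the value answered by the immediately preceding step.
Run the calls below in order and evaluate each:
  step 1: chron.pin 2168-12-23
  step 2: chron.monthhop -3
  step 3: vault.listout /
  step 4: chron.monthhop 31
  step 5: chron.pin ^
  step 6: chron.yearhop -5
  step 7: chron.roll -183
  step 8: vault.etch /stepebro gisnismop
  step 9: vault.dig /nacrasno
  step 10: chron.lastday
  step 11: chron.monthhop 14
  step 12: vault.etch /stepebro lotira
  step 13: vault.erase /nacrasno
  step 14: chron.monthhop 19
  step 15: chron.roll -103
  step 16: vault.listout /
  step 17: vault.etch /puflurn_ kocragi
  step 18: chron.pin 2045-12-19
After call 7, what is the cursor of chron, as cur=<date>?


Answer: cur=2165-10-22

Derivation:
% 1. chron.pin(d=2168-12-23) == 2168-12-23
% 2. chron.monthhop(n=-3) == 2168-09-23
% 3. vault.listout(p=/) == []
% 4. chron.monthhop(n=31) == 2171-04-23
% 5. chron.pin(d=^) == 2171-04-23
% 6. chron.yearhop(n=-5) == 2166-04-23
% 7. chron.roll(n=-183) == 2165-10-22
% 8. vault.etch(p=/stepebro, c=gisnismop) == created
% 9. vault.dig(p=/nacrasno) == ok
% 10. chron.lastday() == 2165-10-31
% 11. chron.monthhop(n=14) == 2166-12-31
% 12. vault.etch(p=/stepebro, c=lotira) == overwrote
% 13. vault.erase(p=/nacrasno) == ok
% 14. chron.monthhop(n=19) == 2168-07-31
% 15. chron.roll(n=-103) == 2168-04-19
% 16. vault.listout(p=/) == [stepebro]
% 17. vault.etch(p=/puflurn_, c=kocragi) == created
% 18. chron.pin(d=2045-12-19) == 2045-12-19


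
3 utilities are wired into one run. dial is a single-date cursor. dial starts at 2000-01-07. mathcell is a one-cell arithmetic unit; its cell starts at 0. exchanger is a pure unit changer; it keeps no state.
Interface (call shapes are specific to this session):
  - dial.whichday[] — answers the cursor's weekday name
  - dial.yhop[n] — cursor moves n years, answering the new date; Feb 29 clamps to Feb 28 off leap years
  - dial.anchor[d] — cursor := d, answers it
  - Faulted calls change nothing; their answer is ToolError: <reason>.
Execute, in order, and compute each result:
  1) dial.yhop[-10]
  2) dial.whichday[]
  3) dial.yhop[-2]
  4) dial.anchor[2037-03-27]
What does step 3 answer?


-- 1. dial.yhop(n=-10) ~> 1990-01-07
-- 2. dial.whichday() ~> Sunday
-- 3. dial.yhop(n=-2) ~> 1988-01-07
-- 4. dial.anchor(d=2037-03-27) ~> 2037-03-27

Answer: 1988-01-07


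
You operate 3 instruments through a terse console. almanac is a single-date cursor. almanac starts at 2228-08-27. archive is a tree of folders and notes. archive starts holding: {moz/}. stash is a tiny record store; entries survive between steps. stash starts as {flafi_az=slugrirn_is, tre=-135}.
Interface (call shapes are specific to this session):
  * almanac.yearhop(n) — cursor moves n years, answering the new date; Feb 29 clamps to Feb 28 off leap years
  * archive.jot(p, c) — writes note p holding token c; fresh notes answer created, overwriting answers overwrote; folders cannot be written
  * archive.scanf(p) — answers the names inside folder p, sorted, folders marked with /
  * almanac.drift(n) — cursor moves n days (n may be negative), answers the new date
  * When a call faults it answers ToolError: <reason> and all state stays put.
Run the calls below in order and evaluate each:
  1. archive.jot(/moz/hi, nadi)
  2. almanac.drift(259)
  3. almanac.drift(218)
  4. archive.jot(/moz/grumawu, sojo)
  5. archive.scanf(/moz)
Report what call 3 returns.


Answer: 2229-12-17

Derivation:
# 1. archive.jot(p: /moz/hi, c: nadi) : created
# 2. almanac.drift(n: 259) : 2229-05-13
# 3. almanac.drift(n: 218) : 2229-12-17
# 4. archive.jot(p: /moz/grumawu, c: sojo) : created
# 5. archive.scanf(p: /moz) : [grumawu, hi]


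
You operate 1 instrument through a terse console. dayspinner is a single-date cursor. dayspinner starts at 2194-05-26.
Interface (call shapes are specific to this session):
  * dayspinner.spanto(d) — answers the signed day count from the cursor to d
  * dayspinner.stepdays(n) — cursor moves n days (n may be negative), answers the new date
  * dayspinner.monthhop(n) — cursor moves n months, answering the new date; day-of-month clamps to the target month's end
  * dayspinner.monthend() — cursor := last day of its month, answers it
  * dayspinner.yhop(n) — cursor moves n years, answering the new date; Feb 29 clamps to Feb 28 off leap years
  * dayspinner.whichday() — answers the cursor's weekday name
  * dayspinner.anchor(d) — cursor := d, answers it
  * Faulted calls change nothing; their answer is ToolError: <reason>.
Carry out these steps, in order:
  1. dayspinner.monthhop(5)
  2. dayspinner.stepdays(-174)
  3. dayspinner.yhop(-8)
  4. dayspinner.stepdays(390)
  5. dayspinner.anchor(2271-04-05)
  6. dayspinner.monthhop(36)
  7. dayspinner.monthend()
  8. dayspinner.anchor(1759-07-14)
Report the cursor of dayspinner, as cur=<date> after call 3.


I run dayspinner.monthhop passing n='5', and see 2194-10-26.
Calling dayspinner.stepdays passing n='-174', and see 2194-05-05.
I run dayspinner.yhop passing n='-8', and observe 2186-05-05.
I invoke dayspinner.stepdays passing n='390', and get 2187-05-30.
Now I run dayspinner.anchor passing d='2271-04-05', yielding 2271-04-05.
Then dayspinner.monthhop passing n='36', yielding 2274-04-05.
I invoke dayspinner.monthend, and get 2274-04-30.
Then dayspinner.anchor passing d='1759-07-14', — result: 1759-07-14.

Answer: cur=2186-05-05


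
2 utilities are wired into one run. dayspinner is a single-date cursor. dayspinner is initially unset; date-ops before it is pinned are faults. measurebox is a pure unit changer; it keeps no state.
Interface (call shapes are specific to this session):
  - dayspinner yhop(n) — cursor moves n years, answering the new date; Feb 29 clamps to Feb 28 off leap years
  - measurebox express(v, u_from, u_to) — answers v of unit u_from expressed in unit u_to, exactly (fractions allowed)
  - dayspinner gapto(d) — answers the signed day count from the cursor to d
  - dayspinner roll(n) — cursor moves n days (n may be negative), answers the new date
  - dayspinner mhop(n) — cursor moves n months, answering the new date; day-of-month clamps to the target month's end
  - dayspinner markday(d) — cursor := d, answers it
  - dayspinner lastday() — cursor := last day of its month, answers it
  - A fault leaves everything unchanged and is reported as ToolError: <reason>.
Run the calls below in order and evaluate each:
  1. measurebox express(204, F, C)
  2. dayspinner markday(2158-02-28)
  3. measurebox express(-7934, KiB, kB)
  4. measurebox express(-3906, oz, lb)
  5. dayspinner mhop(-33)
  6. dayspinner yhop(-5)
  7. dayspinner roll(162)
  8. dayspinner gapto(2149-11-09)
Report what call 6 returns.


Answer: 2150-05-28

Derivation:
~$ measurebox express v='204' u_from='F' u_to='C'
[out] 860/9
~$ dayspinner markday d='2158-02-28'
[out] 2158-02-28
~$ measurebox express v='-7934' u_from='KiB' u_to='kB'
[out] -1015552/125
~$ measurebox express v='-3906' u_from='oz' u_to='lb'
[out] -1953/8
~$ dayspinner mhop n='-33'
[out] 2155-05-28
~$ dayspinner yhop n='-5'
[out] 2150-05-28
~$ dayspinner roll n='162'
[out] 2150-11-06
~$ dayspinner gapto d='2149-11-09'
[out] -362


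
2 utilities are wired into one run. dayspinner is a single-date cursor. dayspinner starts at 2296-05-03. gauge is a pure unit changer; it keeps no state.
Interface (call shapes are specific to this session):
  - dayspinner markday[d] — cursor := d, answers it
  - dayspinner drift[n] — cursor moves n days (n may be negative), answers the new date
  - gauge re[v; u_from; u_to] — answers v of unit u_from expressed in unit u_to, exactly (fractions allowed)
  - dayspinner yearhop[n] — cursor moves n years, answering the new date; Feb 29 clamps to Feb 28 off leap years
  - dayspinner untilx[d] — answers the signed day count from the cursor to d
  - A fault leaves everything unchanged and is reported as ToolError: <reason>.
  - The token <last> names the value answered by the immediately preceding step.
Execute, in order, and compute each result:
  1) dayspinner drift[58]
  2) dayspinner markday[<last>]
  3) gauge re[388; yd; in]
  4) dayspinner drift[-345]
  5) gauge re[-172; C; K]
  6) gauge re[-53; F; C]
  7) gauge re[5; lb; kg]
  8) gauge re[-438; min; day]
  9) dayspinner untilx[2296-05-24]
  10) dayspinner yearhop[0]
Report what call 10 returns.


Answer: 2295-07-21

Derivation:
;; dayspinner drift(n='58') : 2296-06-30
;; dayspinner markday(d='<last>') : 2296-06-30
;; gauge re(v='388', u_from='yd', u_to='in') : 13968
;; dayspinner drift(n='-345') : 2295-07-21
;; gauge re(v='-172', u_from='C', u_to='K') : 2023/20
;; gauge re(v='-53', u_from='F', u_to='C') : -425/9
;; gauge re(v='5', u_from='lb', u_to='kg') : 45359237/20000000
;; gauge re(v='-438', u_from='min', u_to='day') : -73/240
;; dayspinner untilx(d='2296-05-24') : 308
;; dayspinner yearhop(n='0') : 2295-07-21


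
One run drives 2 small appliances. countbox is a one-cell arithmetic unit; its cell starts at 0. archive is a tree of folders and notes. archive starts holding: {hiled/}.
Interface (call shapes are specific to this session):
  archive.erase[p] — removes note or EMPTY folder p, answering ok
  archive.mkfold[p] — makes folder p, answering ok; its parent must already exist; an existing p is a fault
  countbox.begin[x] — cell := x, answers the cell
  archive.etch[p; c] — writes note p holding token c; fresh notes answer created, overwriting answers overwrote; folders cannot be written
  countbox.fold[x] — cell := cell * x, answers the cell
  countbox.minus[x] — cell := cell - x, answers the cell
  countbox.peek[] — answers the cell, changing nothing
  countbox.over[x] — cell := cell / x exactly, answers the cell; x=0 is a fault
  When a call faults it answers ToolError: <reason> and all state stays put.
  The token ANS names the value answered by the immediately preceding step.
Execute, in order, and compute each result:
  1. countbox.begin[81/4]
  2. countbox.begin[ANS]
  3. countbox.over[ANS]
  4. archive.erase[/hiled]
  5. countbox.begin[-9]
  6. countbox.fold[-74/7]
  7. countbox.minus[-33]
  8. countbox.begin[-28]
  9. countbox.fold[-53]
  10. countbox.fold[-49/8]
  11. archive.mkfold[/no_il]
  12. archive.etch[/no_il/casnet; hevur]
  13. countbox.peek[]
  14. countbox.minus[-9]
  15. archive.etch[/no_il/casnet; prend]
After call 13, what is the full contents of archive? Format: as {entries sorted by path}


Answer: {no_il/, no_il/casnet=hevur}

Derivation:
~$ begin x: 81/4
:: 81/4
~$ begin x: ANS
:: 81/4
~$ over x: ANS
:: 1
~$ erase p: /hiled
:: ok
~$ begin x: -9
:: -9
~$ fold x: -74/7
:: 666/7
~$ minus x: -33
:: 897/7
~$ begin x: -28
:: -28
~$ fold x: -53
:: 1484
~$ fold x: -49/8
:: -18179/2
~$ mkfold p: /no_il
:: ok
~$ etch p: /no_il/casnet c: hevur
:: created
~$ peek
:: -18179/2
~$ minus x: -9
:: -18161/2
~$ etch p: /no_il/casnet c: prend
:: overwrote


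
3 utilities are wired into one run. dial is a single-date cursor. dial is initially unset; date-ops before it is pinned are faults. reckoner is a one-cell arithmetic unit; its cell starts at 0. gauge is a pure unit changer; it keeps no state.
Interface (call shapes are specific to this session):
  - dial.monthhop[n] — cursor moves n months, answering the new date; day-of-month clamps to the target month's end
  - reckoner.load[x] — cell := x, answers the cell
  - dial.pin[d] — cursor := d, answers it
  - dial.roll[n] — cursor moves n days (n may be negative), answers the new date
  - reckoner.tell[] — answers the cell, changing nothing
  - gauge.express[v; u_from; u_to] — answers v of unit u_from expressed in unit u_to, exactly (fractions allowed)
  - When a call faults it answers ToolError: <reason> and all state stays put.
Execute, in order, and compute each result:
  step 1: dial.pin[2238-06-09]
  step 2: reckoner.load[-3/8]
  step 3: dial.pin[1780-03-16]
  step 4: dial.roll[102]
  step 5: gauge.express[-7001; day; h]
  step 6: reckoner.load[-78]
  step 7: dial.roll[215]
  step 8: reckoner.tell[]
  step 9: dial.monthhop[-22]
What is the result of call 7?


Step: dial.pin[d→2238-06-09]
Result: 2238-06-09
Step: reckoner.load[x→-3/8]
Result: -3/8
Step: dial.pin[d→1780-03-16]
Result: 1780-03-16
Step: dial.roll[n→102]
Result: 1780-06-26
Step: gauge.express[v→-7001; u_from→day; u_to→h]
Result: -168024
Step: reckoner.load[x→-78]
Result: -78
Step: dial.roll[n→215]
Result: 1781-01-27
Step: reckoner.tell[]
Result: -78
Step: dial.monthhop[n→-22]
Result: 1779-03-27

Answer: 1781-01-27


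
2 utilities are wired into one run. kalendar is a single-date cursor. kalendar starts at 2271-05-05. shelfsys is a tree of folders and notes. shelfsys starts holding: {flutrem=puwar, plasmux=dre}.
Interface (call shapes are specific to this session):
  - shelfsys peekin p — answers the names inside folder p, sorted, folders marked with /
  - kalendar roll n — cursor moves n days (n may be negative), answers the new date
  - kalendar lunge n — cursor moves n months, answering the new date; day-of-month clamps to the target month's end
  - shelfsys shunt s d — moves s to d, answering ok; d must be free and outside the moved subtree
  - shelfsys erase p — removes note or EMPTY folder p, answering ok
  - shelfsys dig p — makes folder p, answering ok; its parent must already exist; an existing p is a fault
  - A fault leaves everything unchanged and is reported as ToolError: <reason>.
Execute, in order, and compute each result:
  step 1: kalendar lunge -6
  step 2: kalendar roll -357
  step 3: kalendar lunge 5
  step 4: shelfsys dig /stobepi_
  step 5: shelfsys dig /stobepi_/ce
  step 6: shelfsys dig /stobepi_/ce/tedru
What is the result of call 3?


Act: kalendar lunge[n→-6]
Obs: 2270-11-05
Act: kalendar roll[n→-357]
Obs: 2269-11-13
Act: kalendar lunge[n→5]
Obs: 2270-04-13
Act: shelfsys dig[p→/stobepi_]
Obs: ok
Act: shelfsys dig[p→/stobepi_/ce]
Obs: ok
Act: shelfsys dig[p→/stobepi_/ce/tedru]
Obs: ok

Answer: 2270-04-13


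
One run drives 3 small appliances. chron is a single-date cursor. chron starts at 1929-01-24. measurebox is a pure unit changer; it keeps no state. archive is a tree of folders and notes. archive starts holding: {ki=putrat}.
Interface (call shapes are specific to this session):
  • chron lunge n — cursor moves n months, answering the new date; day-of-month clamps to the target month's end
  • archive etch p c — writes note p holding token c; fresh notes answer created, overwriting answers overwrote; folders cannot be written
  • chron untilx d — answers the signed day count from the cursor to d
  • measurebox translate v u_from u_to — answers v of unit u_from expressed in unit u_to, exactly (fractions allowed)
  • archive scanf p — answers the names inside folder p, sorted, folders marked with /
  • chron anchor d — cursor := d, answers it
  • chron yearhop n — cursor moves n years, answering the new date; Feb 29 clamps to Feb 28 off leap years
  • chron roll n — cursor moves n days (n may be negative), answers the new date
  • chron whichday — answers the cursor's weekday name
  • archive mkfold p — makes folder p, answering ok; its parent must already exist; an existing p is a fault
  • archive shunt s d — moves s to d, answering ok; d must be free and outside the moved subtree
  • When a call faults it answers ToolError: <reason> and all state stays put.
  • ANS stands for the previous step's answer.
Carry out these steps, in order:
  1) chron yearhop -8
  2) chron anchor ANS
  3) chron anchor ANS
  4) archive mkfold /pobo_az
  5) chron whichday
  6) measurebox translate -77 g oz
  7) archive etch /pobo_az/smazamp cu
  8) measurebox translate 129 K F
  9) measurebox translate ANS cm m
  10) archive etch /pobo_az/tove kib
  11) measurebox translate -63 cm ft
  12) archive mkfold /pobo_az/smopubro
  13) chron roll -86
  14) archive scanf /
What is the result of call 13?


Answer: 1920-10-30

Derivation:
% 1. chron yearhop(n→-8) => 1921-01-24
% 2. chron anchor(d→ANS) => 1921-01-24
% 3. chron anchor(d→ANS) => 1921-01-24
% 4. archive mkfold(p→/pobo_az) => ok
% 5. chron whichday() => Monday
% 6. measurebox translate(v→-77, u_from→g, u_to→oz) => -1600000/589081
% 7. archive etch(p→/pobo_az/smazamp, c→cu) => created
% 8. measurebox translate(v→129, u_from→K, u_to→F) => -22747/100
% 9. measurebox translate(v→ANS, u_from→cm, u_to→m) => -22747/10000
% 10. archive etch(p→/pobo_az/tove, c→kib) => created
% 11. measurebox translate(v→-63, u_from→cm, u_to→ft) => -525/254
% 12. archive mkfold(p→/pobo_az/smopubro) => ok
% 13. chron roll(n→-86) => 1920-10-30
% 14. archive scanf(p→/) => [ki, pobo_az/]


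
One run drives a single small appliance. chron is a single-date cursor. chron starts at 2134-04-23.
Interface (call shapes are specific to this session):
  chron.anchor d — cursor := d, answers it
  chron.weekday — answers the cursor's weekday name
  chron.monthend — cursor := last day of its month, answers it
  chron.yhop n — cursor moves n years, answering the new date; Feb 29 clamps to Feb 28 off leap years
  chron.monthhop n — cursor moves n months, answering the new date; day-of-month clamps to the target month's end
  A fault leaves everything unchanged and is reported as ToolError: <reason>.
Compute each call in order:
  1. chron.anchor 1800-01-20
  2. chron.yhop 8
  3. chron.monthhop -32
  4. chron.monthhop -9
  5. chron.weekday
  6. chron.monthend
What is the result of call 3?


I try chron.anchor passing d→1800-01-20, → 1800-01-20.
Calling chron.yhop passing n→8, → 1808-01-20.
Now I run chron.monthhop passing n→-32, which returns 1805-05-20.
Now I run chron.monthhop passing n→-9, giving 1804-08-20.
Invoking chron.weekday(), and get Monday.
Next I call chron.monthend(), which returns 1804-08-31.

Answer: 1805-05-20


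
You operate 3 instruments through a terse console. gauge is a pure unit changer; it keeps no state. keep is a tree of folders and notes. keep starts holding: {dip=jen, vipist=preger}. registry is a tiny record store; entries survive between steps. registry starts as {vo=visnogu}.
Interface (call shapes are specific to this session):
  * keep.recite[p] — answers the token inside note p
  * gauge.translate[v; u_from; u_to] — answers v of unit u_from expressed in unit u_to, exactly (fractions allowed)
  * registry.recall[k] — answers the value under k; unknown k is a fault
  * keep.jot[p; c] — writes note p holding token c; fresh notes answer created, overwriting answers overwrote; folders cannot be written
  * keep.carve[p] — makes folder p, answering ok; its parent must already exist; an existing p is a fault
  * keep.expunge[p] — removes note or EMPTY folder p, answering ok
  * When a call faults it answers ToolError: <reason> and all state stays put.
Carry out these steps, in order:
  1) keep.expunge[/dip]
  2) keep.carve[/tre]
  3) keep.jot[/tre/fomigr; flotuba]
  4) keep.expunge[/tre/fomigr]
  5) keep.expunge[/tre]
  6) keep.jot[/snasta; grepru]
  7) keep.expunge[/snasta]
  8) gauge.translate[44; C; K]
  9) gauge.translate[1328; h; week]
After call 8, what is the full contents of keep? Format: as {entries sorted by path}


Answer: {vipist=preger}

Derivation:
>> expunge(p→/dip)
<< ok
>> carve(p→/tre)
<< ok
>> jot(p→/tre/fomigr, c→flotuba)
<< created
>> expunge(p→/tre/fomigr)
<< ok
>> expunge(p→/tre)
<< ok
>> jot(p→/snasta, c→grepru)
<< created
>> expunge(p→/snasta)
<< ok
>> translate(v→44, u_from→C, u_to→K)
<< 6343/20
>> translate(v→1328, u_from→h, u_to→week)
<< 166/21


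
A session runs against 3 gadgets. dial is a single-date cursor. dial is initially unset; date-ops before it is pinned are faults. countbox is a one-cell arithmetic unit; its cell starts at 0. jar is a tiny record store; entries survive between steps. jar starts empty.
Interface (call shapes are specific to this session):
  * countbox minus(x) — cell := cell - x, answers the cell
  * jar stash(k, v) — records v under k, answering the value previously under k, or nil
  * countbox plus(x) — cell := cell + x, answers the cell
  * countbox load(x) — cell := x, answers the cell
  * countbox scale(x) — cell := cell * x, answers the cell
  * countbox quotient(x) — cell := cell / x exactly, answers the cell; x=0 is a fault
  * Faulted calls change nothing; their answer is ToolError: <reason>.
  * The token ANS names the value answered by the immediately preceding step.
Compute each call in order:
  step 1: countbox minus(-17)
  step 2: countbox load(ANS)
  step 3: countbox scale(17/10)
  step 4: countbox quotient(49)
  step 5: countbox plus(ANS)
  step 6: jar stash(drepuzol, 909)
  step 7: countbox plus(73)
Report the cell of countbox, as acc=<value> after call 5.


I try countbox minus using -17, and observe 17.
Calling countbox load using ANS, and see 17.
I try countbox scale using 17/10: 289/10.
Then countbox quotient using 49, and observe 289/490.
I try countbox plus using ANS, yielding 289/245.
Using jar stash using drepuzol, 909, and get nil.
Calling countbox plus using 73: 18174/245.

Answer: acc=289/245


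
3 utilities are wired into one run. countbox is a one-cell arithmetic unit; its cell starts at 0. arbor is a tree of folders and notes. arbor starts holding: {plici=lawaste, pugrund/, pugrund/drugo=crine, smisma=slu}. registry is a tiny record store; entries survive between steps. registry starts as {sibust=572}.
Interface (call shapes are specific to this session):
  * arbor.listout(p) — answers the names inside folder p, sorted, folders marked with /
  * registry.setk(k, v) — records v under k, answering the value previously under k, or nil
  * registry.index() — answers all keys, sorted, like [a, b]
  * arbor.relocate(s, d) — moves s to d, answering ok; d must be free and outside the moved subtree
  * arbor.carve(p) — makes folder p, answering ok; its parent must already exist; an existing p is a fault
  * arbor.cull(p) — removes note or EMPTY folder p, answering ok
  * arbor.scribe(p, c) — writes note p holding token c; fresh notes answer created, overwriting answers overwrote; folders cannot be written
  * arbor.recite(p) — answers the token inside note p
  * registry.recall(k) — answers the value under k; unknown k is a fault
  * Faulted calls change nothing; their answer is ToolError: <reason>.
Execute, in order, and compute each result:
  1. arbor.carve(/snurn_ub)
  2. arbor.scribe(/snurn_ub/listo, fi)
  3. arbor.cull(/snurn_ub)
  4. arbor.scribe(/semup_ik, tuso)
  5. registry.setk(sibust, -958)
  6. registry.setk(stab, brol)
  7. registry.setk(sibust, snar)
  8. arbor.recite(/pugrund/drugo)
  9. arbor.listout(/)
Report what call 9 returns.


Answer: [plici, pugrund/, semup_ik, smisma, snurn_ub/]

Derivation:
$ carve p→/snurn_ub
[out] ok
$ scribe p→/snurn_ub/listo c→fi
[out] created
$ cull p→/snurn_ub
[out] ToolError: not empty
$ scribe p→/semup_ik c→tuso
[out] created
$ setk k→sibust v→-958
[out] 572
$ setk k→stab v→brol
[out] nil
$ setk k→sibust v→snar
[out] -958
$ recite p→/pugrund/drugo
[out] crine
$ listout p→/
[out] [plici, pugrund/, semup_ik, smisma, snurn_ub/]


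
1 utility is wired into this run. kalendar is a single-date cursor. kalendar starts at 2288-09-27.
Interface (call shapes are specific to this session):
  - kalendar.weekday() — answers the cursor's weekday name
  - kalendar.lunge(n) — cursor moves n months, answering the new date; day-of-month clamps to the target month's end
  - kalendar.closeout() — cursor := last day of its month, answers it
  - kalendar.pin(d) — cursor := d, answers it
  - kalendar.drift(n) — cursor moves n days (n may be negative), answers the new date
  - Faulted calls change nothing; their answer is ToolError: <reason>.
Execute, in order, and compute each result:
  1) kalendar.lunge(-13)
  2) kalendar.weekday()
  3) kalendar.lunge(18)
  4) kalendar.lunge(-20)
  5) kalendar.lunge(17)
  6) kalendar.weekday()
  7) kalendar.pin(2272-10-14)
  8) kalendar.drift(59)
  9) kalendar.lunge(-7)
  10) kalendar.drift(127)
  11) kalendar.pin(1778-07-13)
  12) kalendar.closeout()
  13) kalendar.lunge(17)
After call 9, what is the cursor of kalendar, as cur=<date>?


Answer: cur=2272-05-12

Derivation:
→ lunge(n→-13)
← 2287-08-27
→ weekday()
← Saturday
→ lunge(n→18)
← 2289-02-27
→ lunge(n→-20)
← 2287-06-27
→ lunge(n→17)
← 2288-11-27
→ weekday()
← Tuesday
→ pin(d→2272-10-14)
← 2272-10-14
→ drift(n→59)
← 2272-12-12
→ lunge(n→-7)
← 2272-05-12
→ drift(n→127)
← 2272-09-16
→ pin(d→1778-07-13)
← 1778-07-13
→ closeout()
← 1778-07-31
→ lunge(n→17)
← 1779-12-31
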